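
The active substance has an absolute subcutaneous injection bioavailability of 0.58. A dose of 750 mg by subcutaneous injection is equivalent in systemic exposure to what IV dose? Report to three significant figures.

Systemic exposure from an extravascular dose = F × D_ev, so the equivalent IV dose is F × D_ev.
D_iv = F × D_ev = 0.58 × 750 = 435 mg

D_iv = 435 mg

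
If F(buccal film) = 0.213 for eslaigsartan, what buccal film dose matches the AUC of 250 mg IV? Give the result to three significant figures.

For equal systemic exposure: F × D_ev = D_iv
D_ev = D_iv / F = 250 / 0.213 = 1173.71 mg

D_buccal = 1170 mg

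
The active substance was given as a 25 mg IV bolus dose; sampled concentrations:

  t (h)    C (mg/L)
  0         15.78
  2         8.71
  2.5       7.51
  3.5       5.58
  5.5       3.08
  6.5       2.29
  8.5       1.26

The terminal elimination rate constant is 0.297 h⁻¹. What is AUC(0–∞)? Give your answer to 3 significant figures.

AUC = 54.2 mg/L·h

Trapezoidal AUC_0→8.5:
  [0→2]: (15.78+8.71)/2 × 2 = 24.49
  [2→2.5]: (8.71+7.51)/2 × 0.5 = 4.055
  [2.5→3.5]: (7.51+5.58)/2 × 1 = 6.545
  [3.5→5.5]: (5.58+3.08)/2 × 2 = 8.66
  [5.5→6.5]: (3.08+2.29)/2 × 1 = 2.685
  [6.5→8.5]: (2.29+1.26)/2 × 2 = 3.55
  Sum = 49.985 mg/L·h
Extrapolated tail: C_last / k_e = 1.26 / 0.297 = 4.242
AUC_0→∞ = 49.985 + 4.242 = 54.227 mg/L·h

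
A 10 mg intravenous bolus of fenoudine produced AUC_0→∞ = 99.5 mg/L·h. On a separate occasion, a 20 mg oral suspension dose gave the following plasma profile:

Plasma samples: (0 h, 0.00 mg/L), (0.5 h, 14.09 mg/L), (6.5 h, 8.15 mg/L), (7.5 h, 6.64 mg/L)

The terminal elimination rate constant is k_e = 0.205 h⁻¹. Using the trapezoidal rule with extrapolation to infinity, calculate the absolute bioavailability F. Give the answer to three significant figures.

F = 0.553

Trapezoidal AUC_0→7.5 (oral suspension):
  [0→0.5]: (0.00+14.09)/2 × 0.5 = 3.5225
  [0.5→6.5]: (14.09+8.15)/2 × 6 = 66.72
  [6.5→7.5]: (8.15+6.64)/2 × 1 = 7.395
  Sum = 77.6375 mg/L·h
Tail: C_last/k_e = 6.64/0.205 = 32.390
AUC_0→∞ (oral suspension) = 77.6375 + 32.390 = 110.0275 mg/L·h
F = (AUC_ev/D_ev)/(AUC_iv/D_iv) = (110.0275/20)/(99.5/10) = 5.501375/9.95 = 0.5529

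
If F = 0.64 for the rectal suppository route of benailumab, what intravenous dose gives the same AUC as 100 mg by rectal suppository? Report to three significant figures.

D_iv = 64.0 mg

Systemic exposure from an extravascular dose = F × D_ev, so the equivalent IV dose is F × D_ev.
D_iv = F × D_ev = 0.64 × 100 = 64 mg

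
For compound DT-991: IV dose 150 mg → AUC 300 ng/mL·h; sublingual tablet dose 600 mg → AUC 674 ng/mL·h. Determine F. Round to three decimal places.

F = 0.562

F = (AUC_ev / D_ev) / (AUC_iv / D_iv)
  = (674/600) / (300/150)
  = 1.12333 / 2 = 0.5617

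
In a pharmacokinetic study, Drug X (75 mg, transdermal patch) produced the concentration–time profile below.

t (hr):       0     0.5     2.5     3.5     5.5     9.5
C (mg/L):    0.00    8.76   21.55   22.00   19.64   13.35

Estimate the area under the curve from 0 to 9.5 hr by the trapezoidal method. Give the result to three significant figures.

AUC = 162 mg/L·hr

Trapezoidal AUC_0→9.5:
  [0→0.5]: (0.00+8.76)/2 × 0.5 = 2.19
  [0.5→2.5]: (8.76+21.55)/2 × 2 = 30.31
  [2.5→3.5]: (21.55+22.00)/2 × 1 = 21.775
  [3.5→5.5]: (22.00+19.64)/2 × 2 = 41.64
  [5.5→9.5]: (19.64+13.35)/2 × 4 = 65.98
  Sum = 161.895 mg/L·hr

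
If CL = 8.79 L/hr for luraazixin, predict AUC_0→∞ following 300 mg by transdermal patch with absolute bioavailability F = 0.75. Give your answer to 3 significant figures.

AUC_0→∞ = F × Dose / CL
        = 0.75 × 300 / 8.79 = 25.5973 mg/L·hr

AUC = 25.6 mg/L·hr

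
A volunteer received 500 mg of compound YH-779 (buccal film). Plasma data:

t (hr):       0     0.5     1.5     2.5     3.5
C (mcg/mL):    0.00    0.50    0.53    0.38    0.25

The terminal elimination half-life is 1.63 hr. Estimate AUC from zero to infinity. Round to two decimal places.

AUC = 2.00 mcg/mL·hr

Trapezoidal AUC_0→3.5:
  [0→0.5]: (0.00+0.50)/2 × 0.5 = 0.125
  [0.5→1.5]: (0.50+0.53)/2 × 1 = 0.515
  [1.5→2.5]: (0.53+0.38)/2 × 1 = 0.455
  [2.5→3.5]: (0.38+0.25)/2 × 1 = 0.315
  Sum = 1.41 mcg/mL·hr
k_e = ln2 / t½ = 0.693147 / 1.63 = 0.4252 hr^-1
Extrapolated tail: C_last / k_e = 0.25 / 0.4252 = 0.588
AUC_0→∞ = 1.41 + 0.588 = 1.998 mcg/mL·hr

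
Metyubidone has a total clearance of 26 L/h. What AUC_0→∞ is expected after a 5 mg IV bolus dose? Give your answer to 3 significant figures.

AUC_0→∞ = Dose_iv / CL
        = 5 / 26 = 0.192308 mg/L·h

AUC = 0.192 mg/L·h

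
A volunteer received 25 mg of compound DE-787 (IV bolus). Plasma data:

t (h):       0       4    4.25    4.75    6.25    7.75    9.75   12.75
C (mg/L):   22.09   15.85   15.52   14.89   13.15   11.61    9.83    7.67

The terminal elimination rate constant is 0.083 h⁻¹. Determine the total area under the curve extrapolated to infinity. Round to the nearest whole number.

AUC = 267 mg/L·h

Trapezoidal AUC_0→12.75:
  [0→4]: (22.09+15.85)/2 × 4 = 75.88
  [4→4.25]: (15.85+15.52)/2 × 0.25 = 3.92125
  [4.25→4.75]: (15.52+14.89)/2 × 0.5 = 7.6025
  [4.75→6.25]: (14.89+13.15)/2 × 1.5 = 21.03
  [6.25→7.75]: (13.15+11.61)/2 × 1.5 = 18.57
  [7.75→9.75]: (11.61+9.83)/2 × 2 = 21.44
  [9.75→12.75]: (9.83+7.67)/2 × 3 = 26.25
  Sum = 174.69375 mg/L·h
Extrapolated tail: C_last / k_e = 7.67 / 0.083 = 92.410
AUC_0→∞ = 174.69375 + 92.410 = 267.10375 mg/L·h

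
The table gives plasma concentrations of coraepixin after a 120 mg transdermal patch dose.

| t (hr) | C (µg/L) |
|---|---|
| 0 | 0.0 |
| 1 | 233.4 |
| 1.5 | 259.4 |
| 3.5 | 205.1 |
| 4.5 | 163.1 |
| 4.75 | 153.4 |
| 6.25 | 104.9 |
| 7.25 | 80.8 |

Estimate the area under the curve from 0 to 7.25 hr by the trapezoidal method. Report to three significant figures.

Trapezoidal AUC_0→7.25:
  [0→1]: (0.0+233.4)/2 × 1 = 116.7
  [1→1.5]: (233.4+259.4)/2 × 0.5 = 123.2
  [1.5→3.5]: (259.4+205.1)/2 × 2 = 464.5
  [3.5→4.5]: (205.1+163.1)/2 × 1 = 184.1
  [4.5→4.75]: (163.1+153.4)/2 × 0.25 = 39.5625
  [4.75→6.25]: (153.4+104.9)/2 × 1.5 = 193.725
  [6.25→7.25]: (104.9+80.8)/2 × 1 = 92.85
  Sum = 1214.6375 µg/L·hr

AUC = 1210 µg/L·hr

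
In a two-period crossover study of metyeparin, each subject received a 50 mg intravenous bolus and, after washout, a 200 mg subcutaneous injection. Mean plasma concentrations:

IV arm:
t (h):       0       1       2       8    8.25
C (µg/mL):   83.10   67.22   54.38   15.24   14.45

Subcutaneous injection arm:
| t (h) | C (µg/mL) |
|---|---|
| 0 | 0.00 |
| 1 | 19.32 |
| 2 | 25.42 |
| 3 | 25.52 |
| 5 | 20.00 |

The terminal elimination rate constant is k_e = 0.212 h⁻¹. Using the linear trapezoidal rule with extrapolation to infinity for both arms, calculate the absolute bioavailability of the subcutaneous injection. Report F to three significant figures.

F = 0.118

Trapezoidal AUC_0→8.25 (IV):
  [0→1]: (83.10+67.22)/2 × 1 = 75.16
  [1→2]: (67.22+54.38)/2 × 1 = 60.8
  [2→8]: (54.38+15.24)/2 × 6 = 208.86
  [8→8.25]: (15.24+14.45)/2 × 0.25 = 3.71125
  Sum = 348.53125 µg/mL·h
IV tail: 14.45/0.212 = 68.160; AUC_iv,0→∞ = 348.53125 + 68.160 = 416.69125 µg/mL·h
Trapezoidal AUC_0→5 (subcutaneous injection):
  [0→1]: (0.00+19.32)/2 × 1 = 9.66
  [1→2]: (19.32+25.42)/2 × 1 = 22.37
  [2→3]: (25.42+25.52)/2 × 1 = 25.47
  [3→5]: (25.52+20.00)/2 × 2 = 45.52
  Sum = 103.02 µg/mL·h
subcutaneous injection tail: 20.00/0.212 = 94.340; AUC_ev,0→∞ = 103.02 + 94.340 = 197.36 µg/mL·h
F = (AUC_ev/D_ev)/(AUC_iv/D_iv) = (197.36/200)/(416.69125/50) = 0.9868/8.333825 = 0.1184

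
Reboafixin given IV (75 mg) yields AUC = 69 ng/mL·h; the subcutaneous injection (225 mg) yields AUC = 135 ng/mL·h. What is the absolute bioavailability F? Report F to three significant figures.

F = 0.652

F = (AUC_ev / D_ev) / (AUC_iv / D_iv)
  = (135/225) / (69/75)
  = 0.6 / 0.92 = 0.6522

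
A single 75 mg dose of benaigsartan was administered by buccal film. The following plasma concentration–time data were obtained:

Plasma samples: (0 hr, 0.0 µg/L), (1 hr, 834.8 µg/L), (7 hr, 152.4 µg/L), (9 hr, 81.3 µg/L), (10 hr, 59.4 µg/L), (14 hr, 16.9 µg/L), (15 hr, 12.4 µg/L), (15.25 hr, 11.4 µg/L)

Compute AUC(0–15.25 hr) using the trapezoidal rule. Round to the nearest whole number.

Trapezoidal AUC_0→15.25:
  [0→1]: (0.0+834.8)/2 × 1 = 417.4
  [1→7]: (834.8+152.4)/2 × 6 = 2961.6
  [7→9]: (152.4+81.3)/2 × 2 = 233.7
  [9→10]: (81.3+59.4)/2 × 1 = 70.35
  [10→14]: (59.4+16.9)/2 × 4 = 152.6
  [14→15]: (16.9+12.4)/2 × 1 = 14.65
  [15→15.25]: (12.4+11.4)/2 × 0.25 = 2.975
  Sum = 3853.275 µg/L·hr

AUC = 3853 µg/L·hr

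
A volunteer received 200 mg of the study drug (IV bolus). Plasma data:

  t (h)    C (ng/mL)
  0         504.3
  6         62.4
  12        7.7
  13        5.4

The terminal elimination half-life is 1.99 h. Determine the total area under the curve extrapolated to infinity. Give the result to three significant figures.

Trapezoidal AUC_0→13:
  [0→6]: (504.3+62.4)/2 × 6 = 1700.1
  [6→12]: (62.4+7.7)/2 × 6 = 210.3
  [12→13]: (7.7+5.4)/2 × 1 = 6.55
  Sum = 1916.95 ng/mL·h
k_e = ln2 / t½ = 0.693147 / 1.99 = 0.3483 h^-1
Extrapolated tail: C_last / k_e = 5.4 / 0.3483 = 15.504
AUC_0→∞ = 1916.95 + 15.504 = 1932.454 ng/mL·h

AUC = 1930 ng/mL·h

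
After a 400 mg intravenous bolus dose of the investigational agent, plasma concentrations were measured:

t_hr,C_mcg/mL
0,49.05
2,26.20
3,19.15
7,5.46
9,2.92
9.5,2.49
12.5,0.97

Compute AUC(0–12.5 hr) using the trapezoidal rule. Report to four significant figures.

AUC = 162.1 mcg/mL·hr

Trapezoidal AUC_0→12.5:
  [0→2]: (49.05+26.20)/2 × 2 = 75.25
  [2→3]: (26.20+19.15)/2 × 1 = 22.675
  [3→7]: (19.15+5.46)/2 × 4 = 49.22
  [7→9]: (5.46+2.92)/2 × 2 = 8.38
  [9→9.5]: (2.92+2.49)/2 × 0.5 = 1.3525
  [9.5→12.5]: (2.49+0.97)/2 × 3 = 5.19
  Sum = 162.0675 mcg/mL·hr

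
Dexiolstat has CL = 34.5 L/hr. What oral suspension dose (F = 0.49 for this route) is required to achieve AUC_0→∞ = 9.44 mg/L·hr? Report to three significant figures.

Dose = 665 mg

Dose = CL × AUC_0→∞ / F
     = 34.5 × 9.44 / 0.49 = 664.653 mg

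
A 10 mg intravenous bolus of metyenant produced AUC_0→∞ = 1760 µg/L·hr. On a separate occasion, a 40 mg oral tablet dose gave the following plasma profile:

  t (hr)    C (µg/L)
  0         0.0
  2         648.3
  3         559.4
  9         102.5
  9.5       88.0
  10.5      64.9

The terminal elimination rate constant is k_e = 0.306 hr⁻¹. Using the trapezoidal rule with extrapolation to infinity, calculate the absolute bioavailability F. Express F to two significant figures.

F = 0.51

Trapezoidal AUC_0→10.5 (oral tablet):
  [0→2]: (0.0+648.3)/2 × 2 = 648.3
  [2→3]: (648.3+559.4)/2 × 1 = 603.85
  [3→9]: (559.4+102.5)/2 × 6 = 1985.7
  [9→9.5]: (102.5+88.0)/2 × 0.5 = 47.625
  [9.5→10.5]: (88.0+64.9)/2 × 1 = 76.45
  Sum = 3361.925 µg/L·hr
Tail: C_last/k_e = 64.9/0.306 = 212.092
AUC_0→∞ (oral tablet) = 3361.925 + 212.092 = 3574.017 µg/L·hr
F = (AUC_ev/D_ev)/(AUC_iv/D_iv) = (3574.017/40)/(1760/10) = 89.350425/176 = 0.5077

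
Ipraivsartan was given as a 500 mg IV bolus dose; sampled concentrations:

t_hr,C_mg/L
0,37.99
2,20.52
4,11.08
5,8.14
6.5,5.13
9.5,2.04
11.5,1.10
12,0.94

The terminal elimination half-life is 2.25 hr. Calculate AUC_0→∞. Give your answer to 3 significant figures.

AUC = 127 mg/L·hr

Trapezoidal AUC_0→12:
  [0→2]: (37.99+20.52)/2 × 2 = 58.51
  [2→4]: (20.52+11.08)/2 × 2 = 31.6
  [4→5]: (11.08+8.14)/2 × 1 = 9.61
  [5→6.5]: (8.14+5.13)/2 × 1.5 = 9.9525
  [6.5→9.5]: (5.13+2.04)/2 × 3 = 10.755
  [9.5→11.5]: (2.04+1.10)/2 × 2 = 3.14
  [11.5→12]: (1.10+0.94)/2 × 0.5 = 0.51
  Sum = 124.0775 mg/L·hr
k_e = ln2 / t½ = 0.693147 / 2.25 = 0.3081 hr^-1
Extrapolated tail: C_last / k_e = 0.94 / 0.3081 = 3.051
AUC_0→∞ = 124.0775 + 3.051 = 127.1285 mg/L·hr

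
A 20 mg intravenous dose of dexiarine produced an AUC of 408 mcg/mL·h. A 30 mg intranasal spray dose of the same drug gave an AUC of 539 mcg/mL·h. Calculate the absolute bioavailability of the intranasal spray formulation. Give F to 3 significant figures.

F = 0.881

F = (AUC_ev / D_ev) / (AUC_iv / D_iv)
  = (539/30) / (408/20)
  = 17.9667 / 20.4 = 0.8807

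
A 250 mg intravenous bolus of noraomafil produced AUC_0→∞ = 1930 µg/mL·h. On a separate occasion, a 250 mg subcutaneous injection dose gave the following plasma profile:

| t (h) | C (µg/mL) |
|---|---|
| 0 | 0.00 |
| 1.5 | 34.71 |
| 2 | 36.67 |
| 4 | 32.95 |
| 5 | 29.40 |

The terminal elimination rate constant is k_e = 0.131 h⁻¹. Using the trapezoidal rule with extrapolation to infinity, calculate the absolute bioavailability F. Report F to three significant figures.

Trapezoidal AUC_0→5 (subcutaneous injection):
  [0→1.5]: (0.00+34.71)/2 × 1.5 = 26.0325
  [1.5→2]: (34.71+36.67)/2 × 0.5 = 17.845
  [2→4]: (36.67+32.95)/2 × 2 = 69.62
  [4→5]: (32.95+29.40)/2 × 1 = 31.175
  Sum = 144.6725 µg/mL·h
Tail: C_last/k_e = 29.40/0.131 = 224.427
AUC_0→∞ (subcutaneous injection) = 144.6725 + 224.427 = 369.0995 µg/mL·h
F = (AUC_ev/D_ev)/(AUC_iv/D_iv) = (369.0995/250)/(1930/250) = 1.476398/7.72 = 0.1912

F = 0.191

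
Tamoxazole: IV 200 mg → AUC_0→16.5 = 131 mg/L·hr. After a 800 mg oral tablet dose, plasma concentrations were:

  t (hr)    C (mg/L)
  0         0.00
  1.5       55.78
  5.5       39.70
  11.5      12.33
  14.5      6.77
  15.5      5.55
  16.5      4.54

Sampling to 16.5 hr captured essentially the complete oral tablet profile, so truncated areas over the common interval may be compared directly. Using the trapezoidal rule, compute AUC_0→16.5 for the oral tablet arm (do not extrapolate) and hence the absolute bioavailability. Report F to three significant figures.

F = 0.818

Trapezoidal AUC_0→16.5 (oral tablet):
  [0→1.5]: (0.00+55.78)/2 × 1.5 = 41.835
  [1.5→5.5]: (55.78+39.70)/2 × 4 = 190.96
  [5.5→11.5]: (39.70+12.33)/2 × 6 = 156.09
  [11.5→14.5]: (12.33+6.77)/2 × 3 = 28.65
  [14.5→15.5]: (6.77+5.55)/2 × 1 = 6.16
  [15.5→16.5]: (5.55+4.54)/2 × 1 = 5.045
  Sum = 428.74 mg/L·hr
F = (AUC_ev/D_ev)/(AUC_iv/D_iv) = (428.74/800)/(131/200) = 0.535925/0.655 = 0.8182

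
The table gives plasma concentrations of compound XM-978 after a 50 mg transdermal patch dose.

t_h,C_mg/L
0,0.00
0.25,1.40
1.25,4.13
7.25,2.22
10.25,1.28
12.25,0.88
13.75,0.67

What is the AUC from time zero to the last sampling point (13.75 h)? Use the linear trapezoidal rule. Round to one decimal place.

AUC = 30.6 mg/L·h

Trapezoidal AUC_0→13.75:
  [0→0.25]: (0.00+1.40)/2 × 0.25 = 0.175
  [0.25→1.25]: (1.40+4.13)/2 × 1 = 2.765
  [1.25→7.25]: (4.13+2.22)/2 × 6 = 19.05
  [7.25→10.25]: (2.22+1.28)/2 × 3 = 5.25
  [10.25→12.25]: (1.28+0.88)/2 × 2 = 2.16
  [12.25→13.75]: (0.88+0.67)/2 × 1.5 = 1.1625
  Sum = 30.5625 mg/L·h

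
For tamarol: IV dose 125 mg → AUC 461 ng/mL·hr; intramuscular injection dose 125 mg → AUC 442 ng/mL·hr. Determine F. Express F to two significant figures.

F = (AUC_ev / D_ev) / (AUC_iv / D_iv)
  = (442/125) / (461/125)
  = 3.536 / 3.688 = 0.9588

F = 0.96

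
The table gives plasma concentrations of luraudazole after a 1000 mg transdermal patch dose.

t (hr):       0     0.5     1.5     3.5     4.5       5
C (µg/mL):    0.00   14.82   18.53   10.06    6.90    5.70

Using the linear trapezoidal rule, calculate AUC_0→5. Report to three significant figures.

AUC = 60.6 µg/mL·hr

Trapezoidal AUC_0→5:
  [0→0.5]: (0.00+14.82)/2 × 0.5 = 3.705
  [0.5→1.5]: (14.82+18.53)/2 × 1 = 16.675
  [1.5→3.5]: (18.53+10.06)/2 × 2 = 28.59
  [3.5→4.5]: (10.06+6.90)/2 × 1 = 8.48
  [4.5→5]: (6.90+5.70)/2 × 0.5 = 3.15
  Sum = 60.6 µg/mL·hr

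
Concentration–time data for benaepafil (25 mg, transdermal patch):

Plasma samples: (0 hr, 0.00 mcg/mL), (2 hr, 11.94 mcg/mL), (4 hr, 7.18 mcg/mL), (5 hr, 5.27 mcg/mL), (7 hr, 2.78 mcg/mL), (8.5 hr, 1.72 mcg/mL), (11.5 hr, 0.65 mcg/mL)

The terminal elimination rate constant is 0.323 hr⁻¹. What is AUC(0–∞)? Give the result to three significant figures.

AUC = 54.3 mcg/mL·hr

Trapezoidal AUC_0→11.5:
  [0→2]: (0.00+11.94)/2 × 2 = 11.94
  [2→4]: (11.94+7.18)/2 × 2 = 19.12
  [4→5]: (7.18+5.27)/2 × 1 = 6.225
  [5→7]: (5.27+2.78)/2 × 2 = 8.05
  [7→8.5]: (2.78+1.72)/2 × 1.5 = 3.375
  [8.5→11.5]: (1.72+0.65)/2 × 3 = 3.555
  Sum = 52.265 mcg/mL·hr
Extrapolated tail: C_last / k_e = 0.65 / 0.323 = 2.012
AUC_0→∞ = 52.265 + 2.012 = 54.277 mcg/mL·hr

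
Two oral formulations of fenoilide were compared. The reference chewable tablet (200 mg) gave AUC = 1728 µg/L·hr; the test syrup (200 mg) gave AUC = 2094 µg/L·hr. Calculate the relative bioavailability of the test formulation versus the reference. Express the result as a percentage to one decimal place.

F_rel = 121.2%

F_rel = (AUC_test/D_test) / (AUC_ref/D_ref)
      = (2094/200) / (1728/200)
      = 10.47 / 8.64 = 1.2118 = 121.18%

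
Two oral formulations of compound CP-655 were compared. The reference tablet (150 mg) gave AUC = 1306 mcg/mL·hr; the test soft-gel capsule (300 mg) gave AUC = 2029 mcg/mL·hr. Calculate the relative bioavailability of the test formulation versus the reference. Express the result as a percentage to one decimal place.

F_rel = (AUC_test/D_test) / (AUC_ref/D_ref)
      = (2029/300) / (1306/150)
      = 6.76333 / 8.70667 = 0.7768 = 77.68%

F_rel = 77.7%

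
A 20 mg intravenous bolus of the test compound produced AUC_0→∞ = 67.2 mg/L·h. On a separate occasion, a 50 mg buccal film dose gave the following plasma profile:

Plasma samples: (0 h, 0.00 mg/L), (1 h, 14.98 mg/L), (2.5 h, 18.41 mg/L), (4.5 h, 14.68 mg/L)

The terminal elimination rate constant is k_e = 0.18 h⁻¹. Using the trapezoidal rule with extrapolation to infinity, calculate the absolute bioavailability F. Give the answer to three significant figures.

Trapezoidal AUC_0→4.5 (buccal film):
  [0→1]: (0.00+14.98)/2 × 1 = 7.49
  [1→2.5]: (14.98+18.41)/2 × 1.5 = 25.0425
  [2.5→4.5]: (18.41+14.68)/2 × 2 = 33.09
  Sum = 65.6225 mg/L·h
Tail: C_last/k_e = 14.68/0.18 = 81.556
AUC_0→∞ (buccal film) = 65.6225 + 81.556 = 147.1785 mg/L·h
F = (AUC_ev/D_ev)/(AUC_iv/D_iv) = (147.1785/50)/(67.2/20) = 2.94357/3.36 = 0.8761

F = 0.876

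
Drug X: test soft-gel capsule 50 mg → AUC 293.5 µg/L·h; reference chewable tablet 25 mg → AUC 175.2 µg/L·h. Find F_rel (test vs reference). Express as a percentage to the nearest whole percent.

F_rel = 84%

F_rel = (AUC_test/D_test) / (AUC_ref/D_ref)
      = (293.5/50) / (175.2/25)
      = 5.87 / 7.008 = 0.8376 = 83.76%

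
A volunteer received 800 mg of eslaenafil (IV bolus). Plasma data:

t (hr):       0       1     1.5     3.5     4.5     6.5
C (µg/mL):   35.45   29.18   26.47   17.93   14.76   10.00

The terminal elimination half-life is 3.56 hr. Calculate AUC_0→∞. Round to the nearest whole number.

AUC = 183 µg/mL·hr

Trapezoidal AUC_0→6.5:
  [0→1]: (35.45+29.18)/2 × 1 = 32.315
  [1→1.5]: (29.18+26.47)/2 × 0.5 = 13.9125
  [1.5→3.5]: (26.47+17.93)/2 × 2 = 44.4
  [3.5→4.5]: (17.93+14.76)/2 × 1 = 16.345
  [4.5→6.5]: (14.76+10.00)/2 × 2 = 24.76
  Sum = 131.7325 µg/mL·hr
k_e = ln2 / t½ = 0.693147 / 3.56 = 0.1947 hr^-1
Extrapolated tail: C_last / k_e = 10.00 / 0.1947 = 51.361
AUC_0→∞ = 131.7325 + 51.361 = 183.0935 µg/mL·hr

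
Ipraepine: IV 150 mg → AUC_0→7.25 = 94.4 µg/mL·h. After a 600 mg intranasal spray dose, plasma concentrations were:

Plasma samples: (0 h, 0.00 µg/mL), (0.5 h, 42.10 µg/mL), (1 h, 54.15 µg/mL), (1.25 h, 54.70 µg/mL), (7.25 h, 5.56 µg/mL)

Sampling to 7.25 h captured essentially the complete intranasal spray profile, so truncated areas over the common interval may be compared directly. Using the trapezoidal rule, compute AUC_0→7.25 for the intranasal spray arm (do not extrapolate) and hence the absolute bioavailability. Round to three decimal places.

F = 0.606

Trapezoidal AUC_0→7.25 (intranasal spray):
  [0→0.5]: (0.00+42.10)/2 × 0.5 = 10.525
  [0.5→1]: (42.10+54.15)/2 × 0.5 = 24.0625
  [1→1.25]: (54.15+54.70)/2 × 0.25 = 13.60625
  [1.25→7.25]: (54.70+5.56)/2 × 6 = 180.78
  Sum = 228.97375 µg/mL·h
F = (AUC_ev/D_ev)/(AUC_iv/D_iv) = (228.97375/600)/(94.4/150) = 0.381623/0.629333 = 0.6064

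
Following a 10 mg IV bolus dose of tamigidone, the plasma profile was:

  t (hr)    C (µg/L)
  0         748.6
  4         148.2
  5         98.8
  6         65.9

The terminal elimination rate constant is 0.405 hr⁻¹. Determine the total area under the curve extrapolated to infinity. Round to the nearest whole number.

AUC = 2162 µg/L·hr

Trapezoidal AUC_0→6:
  [0→4]: (748.6+148.2)/2 × 4 = 1793.6
  [4→5]: (148.2+98.8)/2 × 1 = 123.5
  [5→6]: (98.8+65.9)/2 × 1 = 82.35
  Sum = 1999.45 µg/L·hr
Extrapolated tail: C_last / k_e = 65.9 / 0.405 = 162.716
AUC_0→∞ = 1999.45 + 162.716 = 2162.166 µg/L·hr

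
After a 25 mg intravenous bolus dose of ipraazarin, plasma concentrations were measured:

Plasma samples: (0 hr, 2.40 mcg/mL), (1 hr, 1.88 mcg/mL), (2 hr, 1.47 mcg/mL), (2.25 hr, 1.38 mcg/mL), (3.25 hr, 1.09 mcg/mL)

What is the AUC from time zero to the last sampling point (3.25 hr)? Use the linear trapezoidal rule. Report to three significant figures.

Trapezoidal AUC_0→3.25:
  [0→1]: (2.40+1.88)/2 × 1 = 2.14
  [1→2]: (1.88+1.47)/2 × 1 = 1.675
  [2→2.25]: (1.47+1.38)/2 × 0.25 = 0.35625
  [2.25→3.25]: (1.38+1.09)/2 × 1 = 1.235
  Sum = 5.40625 mcg/mL·hr

AUC = 5.41 mcg/mL·hr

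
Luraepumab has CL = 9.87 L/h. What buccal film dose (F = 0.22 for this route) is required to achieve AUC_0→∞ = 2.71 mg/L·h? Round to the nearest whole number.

Dose = 122 mg

Dose = CL × AUC_0→∞ / F
     = 9.87 × 2.71 / 0.22 = 121.58 mg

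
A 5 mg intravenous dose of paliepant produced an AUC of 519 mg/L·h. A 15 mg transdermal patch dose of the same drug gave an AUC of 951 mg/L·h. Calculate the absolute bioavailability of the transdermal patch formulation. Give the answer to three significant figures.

F = 0.611

F = (AUC_ev / D_ev) / (AUC_iv / D_iv)
  = (951/15) / (519/5)
  = 63.4 / 103.8 = 0.6108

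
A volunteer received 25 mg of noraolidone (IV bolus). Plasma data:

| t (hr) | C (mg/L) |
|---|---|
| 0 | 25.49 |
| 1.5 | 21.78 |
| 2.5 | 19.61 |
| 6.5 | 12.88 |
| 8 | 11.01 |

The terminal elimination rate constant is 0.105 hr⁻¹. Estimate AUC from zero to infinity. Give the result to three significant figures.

AUC = 244 mg/L·hr

Trapezoidal AUC_0→8:
  [0→1.5]: (25.49+21.78)/2 × 1.5 = 35.4525
  [1.5→2.5]: (21.78+19.61)/2 × 1 = 20.695
  [2.5→6.5]: (19.61+12.88)/2 × 4 = 64.98
  [6.5→8]: (12.88+11.01)/2 × 1.5 = 17.9175
  Sum = 139.045 mg/L·hr
Extrapolated tail: C_last / k_e = 11.01 / 0.105 = 104.857
AUC_0→∞ = 139.045 + 104.857 = 243.902 mg/L·hr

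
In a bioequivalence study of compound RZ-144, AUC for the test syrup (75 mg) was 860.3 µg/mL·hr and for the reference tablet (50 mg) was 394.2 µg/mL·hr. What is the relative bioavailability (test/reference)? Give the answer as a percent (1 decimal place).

F_rel = (AUC_test/D_test) / (AUC_ref/D_ref)
      = (860.3/75) / (394.2/50)
      = 11.4707 / 7.884 = 1.4549 = 145.49%

F_rel = 145.5%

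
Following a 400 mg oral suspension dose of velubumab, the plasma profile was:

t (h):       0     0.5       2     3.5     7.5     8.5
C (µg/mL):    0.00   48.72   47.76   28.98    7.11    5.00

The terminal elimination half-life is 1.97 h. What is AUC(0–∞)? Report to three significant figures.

Trapezoidal AUC_0→8.5:
  [0→0.5]: (0.00+48.72)/2 × 0.5 = 12.18
  [0.5→2]: (48.72+47.76)/2 × 1.5 = 72.36
  [2→3.5]: (47.76+28.98)/2 × 1.5 = 57.555
  [3.5→7.5]: (28.98+7.11)/2 × 4 = 72.18
  [7.5→8.5]: (7.11+5.00)/2 × 1 = 6.055
  Sum = 220.33 µg/mL·h
k_e = ln2 / t½ = 0.693147 / 1.97 = 0.3519 h^-1
Extrapolated tail: C_last / k_e = 5.00 / 0.3519 = 14.209
AUC_0→∞ = 220.33 + 14.209 = 234.539 µg/mL·h

AUC = 235 µg/mL·h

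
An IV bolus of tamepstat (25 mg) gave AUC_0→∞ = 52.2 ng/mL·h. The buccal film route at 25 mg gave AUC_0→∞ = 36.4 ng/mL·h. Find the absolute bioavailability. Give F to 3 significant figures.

F = (AUC_ev / D_ev) / (AUC_iv / D_iv)
  = (36.4/25) / (52.2/25)
  = 1.456 / 2.088 = 0.6973

F = 0.697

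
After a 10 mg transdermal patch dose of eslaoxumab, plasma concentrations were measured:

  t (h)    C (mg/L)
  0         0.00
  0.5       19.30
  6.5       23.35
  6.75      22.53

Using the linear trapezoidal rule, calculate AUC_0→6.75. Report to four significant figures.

AUC = 138.5 mg/L·h

Trapezoidal AUC_0→6.75:
  [0→0.5]: (0.00+19.30)/2 × 0.5 = 4.825
  [0.5→6.5]: (19.30+23.35)/2 × 6 = 127.95
  [6.5→6.75]: (23.35+22.53)/2 × 0.25 = 5.735
  Sum = 138.51 mg/L·h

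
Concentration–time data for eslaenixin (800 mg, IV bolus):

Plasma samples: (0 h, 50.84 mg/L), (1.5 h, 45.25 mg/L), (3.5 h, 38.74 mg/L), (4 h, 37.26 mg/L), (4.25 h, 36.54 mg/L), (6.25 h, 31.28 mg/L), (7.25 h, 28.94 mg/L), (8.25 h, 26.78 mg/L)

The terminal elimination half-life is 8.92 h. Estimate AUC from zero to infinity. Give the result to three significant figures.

AUC = 655 mg/L·h

Trapezoidal AUC_0→8.25:
  [0→1.5]: (50.84+45.25)/2 × 1.5 = 72.0675
  [1.5→3.5]: (45.25+38.74)/2 × 2 = 83.99
  [3.5→4]: (38.74+37.26)/2 × 0.5 = 19.0
  [4→4.25]: (37.26+36.54)/2 × 0.25 = 9.225
  [4.25→6.25]: (36.54+31.28)/2 × 2 = 67.82
  [6.25→7.25]: (31.28+28.94)/2 × 1 = 30.11
  [7.25→8.25]: (28.94+26.78)/2 × 1 = 27.86
  Sum = 310.0725 mg/L·h
k_e = ln2 / t½ = 0.693147 / 8.92 = 0.0777 h^-1
Extrapolated tail: C_last / k_e = 26.78 / 0.0777 = 344.659
AUC_0→∞ = 310.0725 + 344.659 = 654.7315 mg/L·h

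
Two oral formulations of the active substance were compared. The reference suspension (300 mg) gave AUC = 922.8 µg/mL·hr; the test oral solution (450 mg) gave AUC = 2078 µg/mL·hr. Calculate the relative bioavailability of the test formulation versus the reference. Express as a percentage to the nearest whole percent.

F_rel = (AUC_test/D_test) / (AUC_ref/D_ref)
      = (2078/450) / (922.8/300)
      = 4.61778 / 3.076 = 1.5012 = 150.12%

F_rel = 150%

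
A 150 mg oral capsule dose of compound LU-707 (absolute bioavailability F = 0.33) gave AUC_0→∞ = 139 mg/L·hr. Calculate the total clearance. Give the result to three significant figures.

CL = F × Dose / AUC_0→∞
   = 0.33 × 150 / 139 = 0.356115 L/hr

CL = 0.356 L/hr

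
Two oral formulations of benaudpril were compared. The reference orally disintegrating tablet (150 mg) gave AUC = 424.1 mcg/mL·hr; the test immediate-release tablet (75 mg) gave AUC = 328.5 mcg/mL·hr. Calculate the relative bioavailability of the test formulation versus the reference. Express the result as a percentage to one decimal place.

F_rel = (AUC_test/D_test) / (AUC_ref/D_ref)
      = (328.5/75) / (424.1/150)
      = 4.38 / 2.82733 = 1.5492 = 154.92%

F_rel = 154.9%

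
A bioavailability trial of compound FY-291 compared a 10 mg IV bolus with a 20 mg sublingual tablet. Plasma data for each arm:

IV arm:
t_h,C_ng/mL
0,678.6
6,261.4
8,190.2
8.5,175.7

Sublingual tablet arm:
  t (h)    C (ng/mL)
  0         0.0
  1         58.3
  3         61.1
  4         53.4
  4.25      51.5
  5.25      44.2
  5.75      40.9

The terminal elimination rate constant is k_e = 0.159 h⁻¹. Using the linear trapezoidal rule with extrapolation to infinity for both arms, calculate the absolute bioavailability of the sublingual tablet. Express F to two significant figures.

F = 0.061

Trapezoidal AUC_0→8.5 (IV):
  [0→6]: (678.6+261.4)/2 × 6 = 2820.0
  [6→8]: (261.4+190.2)/2 × 2 = 451.6
  [8→8.5]: (190.2+175.7)/2 × 0.5 = 91.475
  Sum = 3363.075 ng/mL·h
IV tail: 175.7/0.159 = 1105.031; AUC_iv,0→∞ = 3363.075 + 1105.031 = 4468.106 ng/mL·h
Trapezoidal AUC_0→5.75 (sublingual tablet):
  [0→1]: (0.0+58.3)/2 × 1 = 29.15
  [1→3]: (58.3+61.1)/2 × 2 = 119.4
  [3→4]: (61.1+53.4)/2 × 1 = 57.25
  [4→4.25]: (53.4+51.5)/2 × 0.25 = 13.1125
  [4.25→5.25]: (51.5+44.2)/2 × 1 = 47.85
  [5.25→5.75]: (44.2+40.9)/2 × 0.5 = 21.275
  Sum = 288.0375 ng/mL·h
sublingual tablet tail: 40.9/0.159 = 257.233; AUC_ev,0→∞ = 288.0375 + 257.233 = 545.2705 ng/mL·h
F = (AUC_ev/D_ev)/(AUC_iv/D_iv) = (545.2705/20)/(4468.106/10) = 27.263525/446.8106 = 0.0610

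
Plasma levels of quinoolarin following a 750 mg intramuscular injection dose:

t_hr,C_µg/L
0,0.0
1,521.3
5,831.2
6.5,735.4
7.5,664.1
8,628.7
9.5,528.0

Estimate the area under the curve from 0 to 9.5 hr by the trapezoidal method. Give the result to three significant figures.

Trapezoidal AUC_0→9.5:
  [0→1]: (0.0+521.3)/2 × 1 = 260.65
  [1→5]: (521.3+831.2)/2 × 4 = 2705.0
  [5→6.5]: (831.2+735.4)/2 × 1.5 = 1174.95
  [6.5→7.5]: (735.4+664.1)/2 × 1 = 699.75
  [7.5→8]: (664.1+628.7)/2 × 0.5 = 323.2
  [8→9.5]: (628.7+528.0)/2 × 1.5 = 867.525
  Sum = 6031.075 µg/L·hr

AUC = 6030 µg/L·hr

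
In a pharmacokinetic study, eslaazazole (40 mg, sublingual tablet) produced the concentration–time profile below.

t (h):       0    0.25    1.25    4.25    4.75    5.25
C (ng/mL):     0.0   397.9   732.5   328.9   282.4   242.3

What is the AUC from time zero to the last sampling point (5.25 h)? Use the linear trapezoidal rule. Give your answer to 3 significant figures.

Trapezoidal AUC_0→5.25:
  [0→0.25]: (0.0+397.9)/2 × 0.25 = 49.7375
  [0.25→1.25]: (397.9+732.5)/2 × 1 = 565.2
  [1.25→4.25]: (732.5+328.9)/2 × 3 = 1592.1
  [4.25→4.75]: (328.9+282.4)/2 × 0.5 = 152.825
  [4.75→5.25]: (282.4+242.3)/2 × 0.5 = 131.175
  Sum = 2491.0375 ng/mL·h

AUC = 2490 ng/mL·h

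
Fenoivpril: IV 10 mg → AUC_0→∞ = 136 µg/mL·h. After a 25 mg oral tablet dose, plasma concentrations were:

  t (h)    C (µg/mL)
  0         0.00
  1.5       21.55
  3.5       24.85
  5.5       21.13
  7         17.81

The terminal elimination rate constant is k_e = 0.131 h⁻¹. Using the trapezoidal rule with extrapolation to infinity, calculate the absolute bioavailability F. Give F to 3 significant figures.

F = 0.805

Trapezoidal AUC_0→7 (oral tablet):
  [0→1.5]: (0.00+21.55)/2 × 1.5 = 16.1625
  [1.5→3.5]: (21.55+24.85)/2 × 2 = 46.4
  [3.5→5.5]: (24.85+21.13)/2 × 2 = 45.98
  [5.5→7]: (21.13+17.81)/2 × 1.5 = 29.205
  Sum = 137.7475 µg/mL·h
Tail: C_last/k_e = 17.81/0.131 = 135.954
AUC_0→∞ (oral tablet) = 137.7475 + 135.954 = 273.7015 µg/mL·h
F = (AUC_ev/D_ev)/(AUC_iv/D_iv) = (273.7015/25)/(136/10) = 10.94806/13.6 = 0.8050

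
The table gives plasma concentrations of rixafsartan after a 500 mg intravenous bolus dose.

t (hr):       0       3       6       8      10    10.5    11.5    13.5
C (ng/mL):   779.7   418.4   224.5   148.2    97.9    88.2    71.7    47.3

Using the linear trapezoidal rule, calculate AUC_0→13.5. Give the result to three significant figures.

AUC = 3630 ng/mL·hr

Trapezoidal AUC_0→13.5:
  [0→3]: (779.7+418.4)/2 × 3 = 1797.15
  [3→6]: (418.4+224.5)/2 × 3 = 964.35
  [6→8]: (224.5+148.2)/2 × 2 = 372.7
  [8→10]: (148.2+97.9)/2 × 2 = 246.1
  [10→10.5]: (97.9+88.2)/2 × 0.5 = 46.525
  [10.5→11.5]: (88.2+71.7)/2 × 1 = 79.95
  [11.5→13.5]: (71.7+47.3)/2 × 2 = 119.0
  Sum = 3625.775 ng/mL·hr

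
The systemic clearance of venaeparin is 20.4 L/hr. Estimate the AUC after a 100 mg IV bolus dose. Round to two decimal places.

AUC_0→∞ = Dose_iv / CL
        = 100 / 20.4 = 4.90196 mg/L·hr

AUC = 4.90 mg/L·hr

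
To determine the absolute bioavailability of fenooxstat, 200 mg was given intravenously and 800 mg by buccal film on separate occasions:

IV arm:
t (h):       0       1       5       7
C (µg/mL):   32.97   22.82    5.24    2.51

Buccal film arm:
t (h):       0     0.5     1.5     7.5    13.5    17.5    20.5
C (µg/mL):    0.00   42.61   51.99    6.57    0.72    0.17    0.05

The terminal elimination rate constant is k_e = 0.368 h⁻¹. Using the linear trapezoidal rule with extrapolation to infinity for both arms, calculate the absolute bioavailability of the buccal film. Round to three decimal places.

Trapezoidal AUC_0→7 (IV):
  [0→1]: (32.97+22.82)/2 × 1 = 27.895
  [1→5]: (22.82+5.24)/2 × 4 = 56.12
  [5→7]: (5.24+2.51)/2 × 2 = 7.75
  Sum = 91.765 µg/mL·h
IV tail: 2.51/0.368 = 6.821; AUC_iv,0→∞ = 91.765 + 6.821 = 98.586 µg/mL·h
Trapezoidal AUC_0→20.5 (buccal film):
  [0→0.5]: (0.00+42.61)/2 × 0.5 = 10.6525
  [0.5→1.5]: (42.61+51.99)/2 × 1 = 47.3
  [1.5→7.5]: (51.99+6.57)/2 × 6 = 175.68
  [7.5→13.5]: (6.57+0.72)/2 × 6 = 21.87
  [13.5→17.5]: (0.72+0.17)/2 × 4 = 1.78
  [17.5→20.5]: (0.17+0.05)/2 × 3 = 0.33
  Sum = 257.6125 µg/mL·h
buccal film tail: 0.05/0.368 = 0.136; AUC_ev,0→∞ = 257.6125 + 0.136 = 257.7485 µg/mL·h
F = (AUC_ev/D_ev)/(AUC_iv/D_iv) = (257.7485/800)/(98.586/200) = 0.322186/0.49293 = 0.6536

F = 0.654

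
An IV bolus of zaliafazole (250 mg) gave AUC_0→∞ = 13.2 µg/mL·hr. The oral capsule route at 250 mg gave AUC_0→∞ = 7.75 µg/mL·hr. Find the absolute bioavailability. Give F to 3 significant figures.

F = (AUC_ev / D_ev) / (AUC_iv / D_iv)
  = (7.75/250) / (13.2/250)
  = 0.031 / 0.0528 = 0.5871

F = 0.587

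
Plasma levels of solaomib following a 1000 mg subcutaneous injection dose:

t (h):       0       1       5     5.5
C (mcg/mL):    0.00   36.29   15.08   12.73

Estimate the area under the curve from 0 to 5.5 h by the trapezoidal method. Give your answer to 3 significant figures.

Trapezoidal AUC_0→5.5:
  [0→1]: (0.00+36.29)/2 × 1 = 18.145
  [1→5]: (36.29+15.08)/2 × 4 = 102.74
  [5→5.5]: (15.08+12.73)/2 × 0.5 = 6.9525
  Sum = 127.8375 mcg/mL·h

AUC = 128 mcg/mL·h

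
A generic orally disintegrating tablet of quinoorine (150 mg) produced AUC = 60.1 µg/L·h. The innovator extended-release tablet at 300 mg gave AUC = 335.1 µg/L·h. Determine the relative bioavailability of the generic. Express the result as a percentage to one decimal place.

F_rel = 35.9%

F_rel = (AUC_test/D_test) / (AUC_ref/D_ref)
      = (60.1/150) / (335.1/300)
      = 0.400667 / 1.117 = 0.3587 = 35.87%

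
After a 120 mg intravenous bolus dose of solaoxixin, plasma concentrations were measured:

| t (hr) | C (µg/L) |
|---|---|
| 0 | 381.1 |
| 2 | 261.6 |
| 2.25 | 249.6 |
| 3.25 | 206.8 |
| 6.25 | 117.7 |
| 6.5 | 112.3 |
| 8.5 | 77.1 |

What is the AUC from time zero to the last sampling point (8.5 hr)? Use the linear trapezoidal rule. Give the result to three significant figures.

AUC = 1640 µg/L·hr

Trapezoidal AUC_0→8.5:
  [0→2]: (381.1+261.6)/2 × 2 = 642.7
  [2→2.25]: (261.6+249.6)/2 × 0.25 = 63.9
  [2.25→3.25]: (249.6+206.8)/2 × 1 = 228.2
  [3.25→6.25]: (206.8+117.7)/2 × 3 = 486.75
  [6.25→6.5]: (117.7+112.3)/2 × 0.25 = 28.75
  [6.5→8.5]: (112.3+77.1)/2 × 2 = 189.4
  Sum = 1639.7 µg/L·hr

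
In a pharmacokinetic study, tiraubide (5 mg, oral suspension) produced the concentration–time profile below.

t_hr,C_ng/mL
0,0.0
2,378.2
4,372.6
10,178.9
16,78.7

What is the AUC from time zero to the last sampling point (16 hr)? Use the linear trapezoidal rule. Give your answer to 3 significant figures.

AUC = 3560 ng/mL·hr

Trapezoidal AUC_0→16:
  [0→2]: (0.0+378.2)/2 × 2 = 378.2
  [2→4]: (378.2+372.6)/2 × 2 = 750.8
  [4→10]: (372.6+178.9)/2 × 6 = 1654.5
  [10→16]: (178.9+78.7)/2 × 6 = 772.8
  Sum = 3556.3 ng/mL·hr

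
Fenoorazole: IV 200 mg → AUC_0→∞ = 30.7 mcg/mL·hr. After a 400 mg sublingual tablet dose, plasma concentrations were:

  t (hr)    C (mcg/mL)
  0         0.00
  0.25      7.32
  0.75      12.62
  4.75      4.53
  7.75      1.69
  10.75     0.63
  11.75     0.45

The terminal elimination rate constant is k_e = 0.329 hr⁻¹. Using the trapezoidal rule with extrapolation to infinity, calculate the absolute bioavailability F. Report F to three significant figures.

F = 0.894

Trapezoidal AUC_0→11.75 (sublingual tablet):
  [0→0.25]: (0.00+7.32)/2 × 0.25 = 0.915
  [0.25→0.75]: (7.32+12.62)/2 × 0.5 = 4.985
  [0.75→4.75]: (12.62+4.53)/2 × 4 = 34.3
  [4.75→7.75]: (4.53+1.69)/2 × 3 = 9.33
  [7.75→10.75]: (1.69+0.63)/2 × 3 = 3.48
  [10.75→11.75]: (0.63+0.45)/2 × 1 = 0.54
  Sum = 53.55 mcg/mL·hr
Tail: C_last/k_e = 0.45/0.329 = 1.368
AUC_0→∞ (sublingual tablet) = 53.55 + 1.368 = 54.918 mcg/mL·hr
F = (AUC_ev/D_ev)/(AUC_iv/D_iv) = (54.918/400)/(30.7/200) = 0.137295/0.1535 = 0.8944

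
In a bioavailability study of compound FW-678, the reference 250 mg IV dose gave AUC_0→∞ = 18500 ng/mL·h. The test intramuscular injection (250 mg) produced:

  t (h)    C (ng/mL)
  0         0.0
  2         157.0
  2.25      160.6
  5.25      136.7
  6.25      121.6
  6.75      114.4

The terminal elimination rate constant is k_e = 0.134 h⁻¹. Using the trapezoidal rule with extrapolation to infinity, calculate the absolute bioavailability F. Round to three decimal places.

Trapezoidal AUC_0→6.75 (intramuscular injection):
  [0→2]: (0.0+157.0)/2 × 2 = 157.0
  [2→2.25]: (157.0+160.6)/2 × 0.25 = 39.7
  [2.25→5.25]: (160.6+136.7)/2 × 3 = 445.95
  [5.25→6.25]: (136.7+121.6)/2 × 1 = 129.15
  [6.25→6.75]: (121.6+114.4)/2 × 0.5 = 59.0
  Sum = 830.8 ng/mL·h
Tail: C_last/k_e = 114.4/0.134 = 853.731
AUC_0→∞ (intramuscular injection) = 830.8 + 853.731 = 1684.531 ng/mL·h
F = (AUC_ev/D_ev)/(AUC_iv/D_iv) = (1684.531/250)/(18500/250) = 6.738124/74 = 0.0911

F = 0.091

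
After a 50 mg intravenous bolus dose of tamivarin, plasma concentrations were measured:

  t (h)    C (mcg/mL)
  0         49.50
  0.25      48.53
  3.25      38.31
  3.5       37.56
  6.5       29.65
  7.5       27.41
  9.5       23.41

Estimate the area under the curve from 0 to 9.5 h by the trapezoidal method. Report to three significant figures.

AUC = 332 mcg/mL·h

Trapezoidal AUC_0→9.5:
  [0→0.25]: (49.50+48.53)/2 × 0.25 = 12.25375
  [0.25→3.25]: (48.53+38.31)/2 × 3 = 130.26
  [3.25→3.5]: (38.31+37.56)/2 × 0.25 = 9.48375
  [3.5→6.5]: (37.56+29.65)/2 × 3 = 100.815
  [6.5→7.5]: (29.65+27.41)/2 × 1 = 28.53
  [7.5→9.5]: (27.41+23.41)/2 × 2 = 50.82
  Sum = 332.1625 mcg/mL·h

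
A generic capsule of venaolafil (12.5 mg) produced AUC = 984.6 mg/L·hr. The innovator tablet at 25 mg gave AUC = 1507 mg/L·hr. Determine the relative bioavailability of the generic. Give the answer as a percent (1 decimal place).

F_rel = (AUC_test/D_test) / (AUC_ref/D_ref)
      = (984.6/12.5) / (1507/25)
      = 78.768 / 60.28 = 1.3067 = 130.67%

F_rel = 130.7%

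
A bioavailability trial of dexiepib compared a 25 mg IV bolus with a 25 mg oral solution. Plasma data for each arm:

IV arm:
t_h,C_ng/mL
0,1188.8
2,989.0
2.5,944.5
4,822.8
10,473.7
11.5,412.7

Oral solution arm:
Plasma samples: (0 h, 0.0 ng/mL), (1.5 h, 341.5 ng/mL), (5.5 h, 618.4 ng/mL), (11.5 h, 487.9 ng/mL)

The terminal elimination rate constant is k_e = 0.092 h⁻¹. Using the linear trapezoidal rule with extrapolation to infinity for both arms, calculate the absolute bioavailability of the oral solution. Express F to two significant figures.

Trapezoidal AUC_0→11.5 (IV):
  [0→2]: (1188.8+989.0)/2 × 2 = 2177.8
  [2→2.5]: (989.0+944.5)/2 × 0.5 = 483.375
  [2.5→4]: (944.5+822.8)/2 × 1.5 = 1325.475
  [4→10]: (822.8+473.7)/2 × 6 = 3889.5
  [10→11.5]: (473.7+412.7)/2 × 1.5 = 664.8
  Sum = 8540.95 ng/mL·h
IV tail: 412.7/0.092 = 4485.870; AUC_iv,0→∞ = 8540.95 + 4485.870 = 13026.82 ng/mL·h
Trapezoidal AUC_0→11.5 (oral solution):
  [0→1.5]: (0.0+341.5)/2 × 1.5 = 256.125
  [1.5→5.5]: (341.5+618.4)/2 × 4 = 1919.8
  [5.5→11.5]: (618.4+487.9)/2 × 6 = 3318.9
  Sum = 5494.825 ng/mL·h
oral solution tail: 487.9/0.092 = 5303.261; AUC_ev,0→∞ = 5494.825 + 5303.261 = 10798.086 ng/mL·h
F = (AUC_ev/D_ev)/(AUC_iv/D_iv) = (10798.086/25)/(13026.82/25) = 431.92344/521.0728 = 0.8289

F = 0.83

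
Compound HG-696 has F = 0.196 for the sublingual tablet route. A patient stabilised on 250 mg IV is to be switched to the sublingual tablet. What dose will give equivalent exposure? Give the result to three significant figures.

For equal systemic exposure: F × D_ev = D_iv
D_ev = D_iv / F = 250 / 0.196 = 1275.51 mg

D_sublingual = 1280 mg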